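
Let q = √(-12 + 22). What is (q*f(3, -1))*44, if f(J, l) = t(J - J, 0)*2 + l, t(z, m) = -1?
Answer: -132*√10 ≈ -417.42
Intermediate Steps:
f(J, l) = -2 + l (f(J, l) = -1*2 + l = -2 + l)
q = √10 ≈ 3.1623
(q*f(3, -1))*44 = (√10*(-2 - 1))*44 = (√10*(-3))*44 = -3*√10*44 = -132*√10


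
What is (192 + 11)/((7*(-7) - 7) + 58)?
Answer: 203/2 ≈ 101.50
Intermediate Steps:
(192 + 11)/((7*(-7) - 7) + 58) = 203/((-49 - 7) + 58) = 203/(-56 + 58) = 203/2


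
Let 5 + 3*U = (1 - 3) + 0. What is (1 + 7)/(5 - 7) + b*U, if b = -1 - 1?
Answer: ⅔ ≈ 0.66667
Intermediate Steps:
U = -7/3 (U = -5/3 + ((1 - 3) + 0)/3 = -5/3 + (-2 + 0)/3 = -5/3 + (⅓)*(-2) = -5/3 - ⅔ = -7/3 ≈ -2.3333)
b = -2
(1 + 7)/(5 - 7) + b*U = (1 + 7)/(5 - 7) - 2*(-7/3) = 8/(-2) + 14/3 = 8*(-½) + 14/3 = -4 + 14/3 = ⅔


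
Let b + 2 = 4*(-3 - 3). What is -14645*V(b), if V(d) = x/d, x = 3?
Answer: 43935/26 ≈ 1689.8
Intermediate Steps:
b = -26 (b = -2 + 4*(-3 - 3) = -2 + 4*(-6) = -2 - 24 = -26)
V(d) = 3/d
-14645*V(b) = -43935/(-26) = -43935*(-1)/26 = -14645*(-3/26) = 43935/26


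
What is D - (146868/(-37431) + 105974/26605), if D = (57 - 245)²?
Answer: 11732441713022/331950585 ≈ 35344.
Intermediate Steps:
D = 35344 (D = (-188)² = 35344)
D - (146868/(-37431) + 105974/26605) = 35344 - (146868/(-37431) + 105974/26605) = 35344 - (146868*(-1/37431) + 105974*(1/26605)) = 35344 - (-48956/12477 + 105974/26605) = 35344 - 1*19763218/331950585 = 35344 - 19763218/331950585 = 11732441713022/331950585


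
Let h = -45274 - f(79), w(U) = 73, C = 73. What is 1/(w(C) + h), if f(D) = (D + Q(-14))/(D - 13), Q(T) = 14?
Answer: -22/994453 ≈ -2.2123e-5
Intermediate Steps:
f(D) = (14 + D)/(-13 + D) (f(D) = (D + 14)/(D - 13) = (14 + D)/(-13 + D))
h = -996059/22 (h = -45274 - (14 + 79)/(-13 + 79) = -45274 - 93/66 = -45274 - 1*31/22 = -45274 - 31/22 = -996059/22 ≈ -45275.)
1/(w(C) + h) = 1/(73 - 996059/22) = 1/(-994453/22) = -22/994453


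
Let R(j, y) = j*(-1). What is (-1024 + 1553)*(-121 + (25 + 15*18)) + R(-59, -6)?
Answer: 92105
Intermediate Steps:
R(j, y) = -j
(-1024 + 1553)*(-121 + (25 + 15*18)) + R(-59, -6) = (-1024 + 1553)*(-121 + (25 + 15*18)) - 1*(-59) = 529*(-121 + (25 + 270)) + 59 = 529*(-121 + 295) + 59 = 529*174 + 59 = 92046 + 59 = 92105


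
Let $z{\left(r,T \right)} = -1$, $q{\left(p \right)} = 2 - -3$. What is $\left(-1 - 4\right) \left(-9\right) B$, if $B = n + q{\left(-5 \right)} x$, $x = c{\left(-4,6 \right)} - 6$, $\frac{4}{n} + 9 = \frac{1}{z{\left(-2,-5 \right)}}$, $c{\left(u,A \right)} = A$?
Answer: $-18$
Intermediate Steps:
$q{\left(p \right)} = 5$ ($q{\left(p \right)} = 2 + 3 = 5$)
$n = - \frac{2}{5}$ ($n = \frac{4}{-9 + \frac{1}{-1}} = \frac{4}{-9 - 1} = \frac{4}{-10} = 4 \left(- \frac{1}{10}\right) = - \frac{2}{5} \approx -0.4$)
$x = 0$ ($x = 6 - 6 = 0$)
$B = - \frac{2}{5}$ ($B = - \frac{2}{5} + 5 \cdot 0 = - \frac{2}{5} + 0 = - \frac{2}{5} \approx -0.4$)
$\left(-1 - 4\right) \left(-9\right) B = \left(-1 - 4\right) \left(-9\right) \left(- \frac{2}{5}\right) = \left(-5\right) \left(-9\right) \left(- \frac{2}{5}\right) = 45 \left(- \frac{2}{5}\right) = -18$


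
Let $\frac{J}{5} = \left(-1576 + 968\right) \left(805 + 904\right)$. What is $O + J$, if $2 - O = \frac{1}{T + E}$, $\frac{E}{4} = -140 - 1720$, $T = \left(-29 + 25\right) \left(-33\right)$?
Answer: $- \frac{37967676263}{7308} \approx -5.1954 \cdot 10^{6}$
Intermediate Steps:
$T = 132$ ($T = \left(-4\right) \left(-33\right) = 132$)
$E = -7440$ ($E = 4 \left(-140 - 1720\right) = 4 \left(-1860\right) = -7440$)
$J = -5195360$ ($J = 5 \left(-1576 + 968\right) \left(805 + 904\right) = 5 \left(\left(-608\right) 1709\right) = 5 \left(-1039072\right) = -5195360$)
$O = \frac{14617}{7308}$ ($O = 2 - \frac{1}{132 - 7440} = 2 - \frac{1}{-7308} = 2 - - \frac{1}{7308} = 2 + \frac{1}{7308} = \frac{14617}{7308} \approx 2.0001$)
$O + J = \frac{14617}{7308} - 5195360 = - \frac{37967676263}{7308}$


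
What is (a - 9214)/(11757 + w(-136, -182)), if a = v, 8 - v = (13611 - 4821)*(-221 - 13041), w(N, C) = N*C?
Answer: 116563774/36509 ≈ 3192.7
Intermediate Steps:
w(N, C) = C*N
v = 116572988 (v = 8 - (13611 - 4821)*(-221 - 13041) = 8 - 8790*(-13262) = 8 - 1*(-116572980) = 8 + 116572980 = 116572988)
a = 116572988
(a - 9214)/(11757 + w(-136, -182)) = (116572988 - 9214)/(11757 - 182*(-136)) = 116563774/(11757 + 24752) = 116563774/36509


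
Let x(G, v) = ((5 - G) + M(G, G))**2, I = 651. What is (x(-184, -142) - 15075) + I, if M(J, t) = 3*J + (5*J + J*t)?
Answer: 1060985905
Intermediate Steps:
M(J, t) = 8*J + J*t
x(G, v) = (5 - G + G*(8 + G))**2 (x(G, v) = ((5 - G) + G*(8 + G))**2 = (5 - G + G*(8 + G))**2)
(x(-184, -142) - 15075) + I = ((5 - 1*(-184) - 184*(8 - 184))**2 - 15075) + 651 = ((5 + 184 - 184*(-176))**2 - 15075) + 651 = ((5 + 184 + 32384)**2 - 15075) + 651 = (32573**2 - 15075) + 651 = (1061000329 - 15075) + 651 = 1060985254 + 651 = 1060985905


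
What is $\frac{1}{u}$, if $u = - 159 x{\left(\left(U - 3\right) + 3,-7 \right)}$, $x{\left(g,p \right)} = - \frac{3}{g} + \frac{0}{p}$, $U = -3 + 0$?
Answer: $- \frac{1}{159} \approx -0.0062893$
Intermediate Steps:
$U = -3$
$x{\left(g,p \right)} = - \frac{3}{g}$ ($x{\left(g,p \right)} = - \frac{3}{g} + 0 = - \frac{3}{g}$)
$u = -159$ ($u = - 159 \left(- \frac{3}{\left(-3 - 3\right) + 3}\right) = - 159 \left(- \frac{3}{-6 + 3}\right) = - 159 \left(- \frac{3}{-3}\right) = - 159 \left(\left(-3\right) \left(- \frac{1}{3}\right)\right) = \left(-159\right) 1 = -159$)
$\frac{1}{u} = \frac{1}{-159} = - \frac{1}{159}$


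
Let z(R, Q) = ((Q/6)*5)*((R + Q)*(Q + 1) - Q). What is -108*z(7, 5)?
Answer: -30150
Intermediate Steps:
z(R, Q) = 5*Q*(-Q + (1 + Q)*(Q + R))/6 (z(R, Q) = ((Q*(⅙))*5)*((Q + R)*(1 + Q) - Q) = ((Q/6)*5)*((1 + Q)*(Q + R) - Q) = (5*Q/6)*(-Q + (1 + Q)*(Q + R)) = 5*Q*(-Q + (1 + Q)*(Q + R))/6)
-108*z(7, 5) = -90*5*(7 + 5² + 5*7) = -90*5*(7 + 25 + 35) = -90*5*67 = -108*1675/6 = -30150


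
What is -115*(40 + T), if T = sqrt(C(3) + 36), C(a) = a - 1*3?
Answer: -5290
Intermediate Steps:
C(a) = -3 + a (C(a) = a - 3 = -3 + a)
T = 6 (T = sqrt((-3 + 3) + 36) = sqrt(0 + 36) = sqrt(36) = 6)
-115*(40 + T) = -115*(40 + 6) = -115*46 = -5290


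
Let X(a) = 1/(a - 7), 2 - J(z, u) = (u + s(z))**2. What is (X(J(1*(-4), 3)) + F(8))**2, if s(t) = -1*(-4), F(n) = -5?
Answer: 73441/2916 ≈ 25.186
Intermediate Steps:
s(t) = 4
J(z, u) = 2 - (4 + u)**2 (J(z, u) = 2 - (u + 4)**2 = 2 - (4 + u)**2)
X(a) = 1/(-7 + a)
(X(J(1*(-4), 3)) + F(8))**2 = (1/(-7 + (2 - (4 + 3)**2)) - 5)**2 = (1/(-7 + (2 - 1*7**2)) - 5)**2 = (1/(-7 + (2 - 1*49)) - 5)**2 = (1/(-7 + (2 - 49)) - 5)**2 = (1/(-7 - 47) - 5)**2 = (1/(-54) - 5)**2 = (-1/54 - 5)**2 = (-271/54)**2 = 73441/2916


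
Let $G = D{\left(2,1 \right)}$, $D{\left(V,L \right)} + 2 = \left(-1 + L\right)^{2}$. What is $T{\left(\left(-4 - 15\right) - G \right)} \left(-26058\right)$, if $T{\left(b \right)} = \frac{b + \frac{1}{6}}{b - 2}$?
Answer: $- \frac{438643}{19} \approx -23086.0$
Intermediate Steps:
$D{\left(V,L \right)} = -2 + \left(-1 + L\right)^{2}$
$G = -2$ ($G = -2 + \left(-1 + 1\right)^{2} = -2 + 0^{2} = -2 + 0 = -2$)
$T{\left(b \right)} = \frac{\frac{1}{6} + b}{-2 + b}$ ($T{\left(b \right)} = \frac{b + \frac{1}{6}}{-2 + b} = \frac{\frac{1}{6} + b}{-2 + b}$)
$T{\left(\left(-4 - 15\right) - G \right)} \left(-26058\right) = \frac{\frac{1}{6} - 17}{-2 - 17} \left(-26058\right) = \frac{1}{-19} \left(- \frac{101}{6}\right) \left(-26058\right) = \left(- \frac{1}{19}\right) \left(- \frac{101}{6}\right) \left(-26058\right) = \frac{101}{114} \left(-26058\right) = - \frac{438643}{19}$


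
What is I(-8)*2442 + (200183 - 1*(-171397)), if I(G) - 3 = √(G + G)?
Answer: 378906 + 9768*I ≈ 3.7891e+5 + 9768.0*I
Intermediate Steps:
I(G) = 3 + √2*√G (I(G) = 3 + √(G + G) = 3 + √(2*G) = 3 + √2*√G)
I(-8)*2442 + (200183 - 1*(-171397)) = (3 + √2*√(-8))*2442 + (200183 - 1*(-171397)) = (3 + √2*(2*I*√2))*2442 + (200183 + 171397) = (3 + 4*I)*2442 + 371580 = (7326 + 9768*I) + 371580 = 378906 + 9768*I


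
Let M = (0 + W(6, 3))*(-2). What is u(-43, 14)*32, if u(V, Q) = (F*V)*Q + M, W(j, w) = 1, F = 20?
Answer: -385344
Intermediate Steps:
M = -2 (M = (0 + 1)*(-2) = 1*(-2) = -2)
u(V, Q) = -2 + 20*Q*V (u(V, Q) = (20*V)*Q - 2 = 20*Q*V - 2 = -2 + 20*Q*V)
u(-43, 14)*32 = (-2 + 20*14*(-43))*32 = (-2 - 12040)*32 = -12042*32 = -385344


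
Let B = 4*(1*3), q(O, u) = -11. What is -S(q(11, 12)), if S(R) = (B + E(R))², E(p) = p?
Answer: -1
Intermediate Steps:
B = 12 (B = 4*3 = 12)
S(R) = (12 + R)²
-S(q(11, 12)) = -(12 - 11)² = -1*1² = -1*1 = -1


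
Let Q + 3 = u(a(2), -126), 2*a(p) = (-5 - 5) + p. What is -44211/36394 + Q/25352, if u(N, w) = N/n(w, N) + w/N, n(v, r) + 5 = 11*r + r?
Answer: -59349256703/48901016464 ≈ -1.2137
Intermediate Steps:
n(v, r) = -5 + 12*r (n(v, r) = -5 + (11*r + r) = -5 + 12*r)
a(p) = -5 + p/2 (a(p) = ((-5 - 5) + p)/2 = (-10 + p)/2 = -5 + p/2)
u(N, w) = N/(-5 + 12*N) + w/N
Q = 3029/106 (Q = -3 + ((-5 + (½)*2)/(-5 + 12*(-5 + (½)*2)) - 126/(-5 + (½)*2)) = -3 + ((-5 + 1)/(-5 + 12*(-5 + 1)) - 126/(-5 + 1)) = -3 + (-4/(-5 + 12*(-4)) - 126/(-4)) = -3 + (-4/(-5 - 48) - 126*(-¼)) = -3 + (-4/(-53) + 63/2) = -3 + (-4*(-1/53) + 63/2) = -3 + (4/53 + 63/2) = -3 + 3347/106 = 3029/106 ≈ 28.575)
-44211/36394 + Q/25352 = -44211/36394 + (3029/106)/25352 = -44211*1/36394 + (3029/106)*(1/25352) = -44211/36394 + 3029/2687312 = -59349256703/48901016464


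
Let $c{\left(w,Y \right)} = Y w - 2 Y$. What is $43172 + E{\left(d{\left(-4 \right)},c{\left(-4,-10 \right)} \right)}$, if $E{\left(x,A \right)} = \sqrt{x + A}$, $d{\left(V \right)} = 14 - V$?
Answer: $43172 + \sqrt{78} \approx 43181.0$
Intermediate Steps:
$c{\left(w,Y \right)} = - 2 Y + Y w$
$E{\left(x,A \right)} = \sqrt{A + x}$
$43172 + E{\left(d{\left(-4 \right)},c{\left(-4,-10 \right)} \right)} = 43172 + \sqrt{- 10 \left(-2 - 4\right) + \left(14 - -4\right)} = 43172 + \sqrt{\left(-10\right) \left(-6\right) + \left(14 + 4\right)} = 43172 + \sqrt{60 + 18} = 43172 + \sqrt{78}$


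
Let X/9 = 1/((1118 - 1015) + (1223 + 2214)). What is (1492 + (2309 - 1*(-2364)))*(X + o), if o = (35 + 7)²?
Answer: 2566517859/236 ≈ 1.0875e+7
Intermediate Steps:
o = 1764 (o = 42² = 1764)
X = 3/1180 (X = 9/((1118 - 1015) + (1223 + 2214)) = 9/(103 + 3437) = 9/3540 = 9*(1/3540) = 3/1180 ≈ 0.0025424)
(1492 + (2309 - 1*(-2364)))*(X + o) = (1492 + (2309 - 1*(-2364)))*(3/1180 + 1764) = (1492 + (2309 + 2364))*(2081523/1180) = (1492 + 4673)*(2081523/1180) = 6165*(2081523/1180) = 2566517859/236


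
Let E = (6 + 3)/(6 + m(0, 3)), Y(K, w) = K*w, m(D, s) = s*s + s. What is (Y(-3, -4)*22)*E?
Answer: 132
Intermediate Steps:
m(D, s) = s + s² (m(D, s) = s² + s = s + s²)
E = ½ (E = (6 + 3)/(6 + 3*(1 + 3)) = 9/(6 + 3*4) = 9/(6 + 12) = 9/18 = 9*(1/18) = ½ ≈ 0.50000)
(Y(-3, -4)*22)*E = (-3*(-4)*22)*(½) = (12*22)*(½) = 264*(½) = 132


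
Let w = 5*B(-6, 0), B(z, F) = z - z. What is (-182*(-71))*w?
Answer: 0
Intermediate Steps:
B(z, F) = 0
w = 0 (w = 5*0 = 0)
(-182*(-71))*w = -182*(-71)*0 = 12922*0 = 0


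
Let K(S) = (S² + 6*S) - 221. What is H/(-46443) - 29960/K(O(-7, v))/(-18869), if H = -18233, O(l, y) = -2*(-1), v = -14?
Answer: 13827291101/35929651647 ≈ 0.38484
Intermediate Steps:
O(l, y) = 2
K(S) = -221 + S² + 6*S
H/(-46443) - 29960/K(O(-7, v))/(-18869) = -18233/(-46443) - 29960/(-221 + 2² + 6*2)/(-18869) = -18233*(-1/46443) - 29960/(-221 + 4 + 12)*(-1/18869) = 18233/46443 - 29960/(-205)*(-1/18869) = 18233/46443 - 29960*(-1/205)*(-1/18869) = 18233/46443 + (5992/41)*(-1/18869) = 18233/46443 - 5992/773629 = 13827291101/35929651647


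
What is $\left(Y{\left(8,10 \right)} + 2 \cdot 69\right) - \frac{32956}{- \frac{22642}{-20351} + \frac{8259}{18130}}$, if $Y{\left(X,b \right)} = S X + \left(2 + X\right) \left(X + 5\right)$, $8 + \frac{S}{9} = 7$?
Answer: $- \frac{12046164029956}{578578369} \approx -20820.0$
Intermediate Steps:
$S = -9$ ($S = -72 + 9 \cdot 7 = -72 + 63 = -9$)
$Y{\left(X,b \right)} = - 9 X + \left(2 + X\right) \left(5 + X\right)$ ($Y{\left(X,b \right)} = - 9 X + \left(2 + X\right) \left(X + 5\right) = - 9 X + \left(2 + X\right) \left(5 + X\right)$)
$\left(Y{\left(8,10 \right)} + 2 \cdot 69\right) - \frac{32956}{- \frac{22642}{-20351} + \frac{8259}{18130}} = \left(\left(10 + 8^{2} - 16\right) + 2 \cdot 69\right) - \frac{32956}{- \frac{22642}{-20351} + \frac{8259}{18130}} = \left(\left(10 + 64 - 16\right) + 138\right) - \frac{32956}{\left(-22642\right) \left(- \frac{1}{20351}\right) + 8259 \cdot \frac{1}{18130}} = \left(58 + 138\right) - \frac{32956}{\frac{22642}{20351} + \frac{8259}{18130}} = 196 - \frac{32956}{\frac{578578369}{368963630}} = 196 - \frac{12159565390280}{578578369} = - \frac{12046164029956}{578578369}$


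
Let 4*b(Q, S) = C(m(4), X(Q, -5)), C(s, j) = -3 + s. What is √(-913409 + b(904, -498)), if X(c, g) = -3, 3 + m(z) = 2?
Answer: 3*I*√101490 ≈ 955.72*I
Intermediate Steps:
m(z) = -1 (m(z) = -3 + 2 = -1)
b(Q, S) = -1 (b(Q, S) = (-3 - 1)/4 = (¼)*(-4) = -1)
√(-913409 + b(904, -498)) = √(-913409 - 1) = √(-913410) = 3*I*√101490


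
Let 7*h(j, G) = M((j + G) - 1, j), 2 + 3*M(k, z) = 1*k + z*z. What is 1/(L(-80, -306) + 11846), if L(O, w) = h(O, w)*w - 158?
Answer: -7/531306 ≈ -1.3175e-5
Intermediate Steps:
M(k, z) = -2/3 + k/3 + z**2/3 (M(k, z) = -2/3 + (1*k + z*z)/3 = -2/3 + (k + z**2)/3 = -2/3 + (k/3 + z**2/3) = -2/3 + k/3 + z**2/3)
h(j, G) = -1/7 + G/21 + j/21 + j**2/21 (h(j, G) = (-2/3 + ((j + G) - 1)/3 + j**2/3)/7 = (-2/3 + ((G + j) - 1)/3 + j**2/3)/7 = (-2/3 + (-1 + G + j)/3 + j**2/3)/7 = (-2/3 + (-1/3 + G/3 + j/3) + j**2/3)/7 = (-1 + G/3 + j/3 + j**2/3)/7 = -1/7 + G/21 + j/21 + j**2/21)
L(O, w) = -158 + w*(-1/7 + O/21 + w/21 + O**2/21) (L(O, w) = (-1/7 + w/21 + O/21 + O**2/21)*w - 158 = (-1/7 + O/21 + w/21 + O**2/21)*w - 158 = w*(-1/7 + O/21 + w/21 + O**2/21) - 158 = -158 + w*(-1/7 + O/21 + w/21 + O**2/21))
1/(L(-80, -306) + 11846) = 1/((-158 + (1/21)*(-306)*(-3 - 80 - 306 + (-80)**2)) + 11846) = 1/((-158 + (1/21)*(-306)*(-3 - 80 - 306 + 6400)) + 11846) = 1/((-158 + (1/21)*(-306)*6011) + 11846) = 1/((-158 - 613122/7) + 11846) = 1/(-614228/7 + 11846) = 1/(-531306/7) = -7/531306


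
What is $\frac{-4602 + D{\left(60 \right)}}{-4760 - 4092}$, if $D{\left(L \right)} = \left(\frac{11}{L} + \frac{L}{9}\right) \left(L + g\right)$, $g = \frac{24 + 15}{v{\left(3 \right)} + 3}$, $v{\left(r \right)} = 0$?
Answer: $\frac{82039}{177040} \approx 0.46339$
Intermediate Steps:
$g = 13$ ($g = \frac{24 + 15}{0 + 3} = \frac{39}{3} = 39 \cdot \frac{1}{3} = 13$)
$D{\left(L \right)} = \left(13 + L\right) \left(\frac{11}{L} + \frac{L}{9}\right)$ ($D{\left(L \right)} = \left(\frac{11}{L} + \frac{L}{9}\right) \left(L + 13\right) = \left(\frac{11}{L} + L \frac{1}{9}\right) \left(13 + L\right) = \left(\frac{11}{L} + \frac{L}{9}\right) \left(13 + L\right) = \left(13 + L\right) \left(\frac{11}{L} + \frac{L}{9}\right)$)
$\frac{-4602 + D{\left(60 \right)}}{-4760 - 4092} = \frac{-4602 + \frac{1287 + 60 \left(99 + 60^{2} + 13 \cdot 60\right)}{9 \cdot 60}}{-4760 - 4092} = \frac{-4602 + \frac{1}{9} \cdot \frac{1}{60} \left(1287 + 60 \left(99 + 3600 + 780\right)\right)}{-8852} = \left(-4602 + \frac{1}{9} \cdot \frac{1}{60} \left(1287 + 60 \cdot 4479\right)\right) \left(- \frac{1}{8852}\right) = \left(-4602 + \frac{1}{9} \cdot \frac{1}{60} \left(1287 + 268740\right)\right) \left(- \frac{1}{8852}\right) = \left(-4602 + \frac{1}{9} \cdot \frac{1}{60} \cdot 270027\right) \left(- \frac{1}{8852}\right) = \left(-4602 + \frac{10001}{20}\right) \left(- \frac{1}{8852}\right) = \left(- \frac{82039}{20}\right) \left(- \frac{1}{8852}\right) = \frac{82039}{177040}$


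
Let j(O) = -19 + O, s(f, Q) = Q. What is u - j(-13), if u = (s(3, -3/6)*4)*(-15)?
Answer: 62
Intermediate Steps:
u = 30 (u = (-3/6*4)*(-15) = (-3*⅙*4)*(-15) = -½*4*(-15) = -2*(-15) = 30)
u - j(-13) = 30 - (-19 - 13) = 30 - 1*(-32) = 30 + 32 = 62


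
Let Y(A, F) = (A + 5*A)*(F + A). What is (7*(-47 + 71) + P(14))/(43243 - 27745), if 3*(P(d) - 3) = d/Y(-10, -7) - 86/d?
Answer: 1809529/165983580 ≈ 0.010902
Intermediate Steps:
Y(A, F) = 6*A*(A + F) (Y(A, F) = (6*A)*(A + F) = 6*A*(A + F))
P(d) = 3 - 86/(3*d) + d/3060 (P(d) = 3 + (d/((6*(-10)*(-10 - 7))) - 86/d)/3 = 3 + (d/((6*(-10)*(-17))) - 86/d)/3 = 3 + (d/1020 - 86/d)/3 = 3 + (-86/d + d/1020)/3 = 3 + (-86/(3*d) + d/3060) = 3 - 86/(3*d) + d/3060)
(7*(-47 + 71) + P(14))/(43243 - 27745) = (7*(-47 + 71) + (1/3060)*(-87720 + 14*(9180 + 14))/14)/(43243 - 27745) = (7*24 + (1/3060)*(1/14)*(-87720 + 14*9194))/15498 = (168 + (1/3060)*(1/14)*(-87720 + 128716))*(1/15498) = (168 + (1/3060)*(1/14)*40996)*(1/15498) = (168 + 10249/10710)*(1/15498) = (1809529/10710)*(1/15498) = 1809529/165983580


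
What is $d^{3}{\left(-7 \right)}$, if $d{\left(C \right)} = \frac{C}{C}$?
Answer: $1$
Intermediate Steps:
$d{\left(C \right)} = 1$
$d^{3}{\left(-7 \right)} = 1^{3} = 1$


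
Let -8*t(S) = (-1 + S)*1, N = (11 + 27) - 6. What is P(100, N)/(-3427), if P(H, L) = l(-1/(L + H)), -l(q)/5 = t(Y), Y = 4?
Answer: -15/27416 ≈ -0.00054713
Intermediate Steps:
N = 32 (N = 38 - 6 = 32)
t(S) = 1/8 - S/8 (t(S) = -(-1 + S)/8 = 1/8 - S/8)
l(q) = 15/8 (l(q) = -5*(1/8 - 1/8*4) = -5*(1/8 - 1/2) = -5*(-3/8) = 15/8)
P(H, L) = 15/8
P(100, N)/(-3427) = (15/8)/(-3427) = (15/8)*(-1/3427) = -15/27416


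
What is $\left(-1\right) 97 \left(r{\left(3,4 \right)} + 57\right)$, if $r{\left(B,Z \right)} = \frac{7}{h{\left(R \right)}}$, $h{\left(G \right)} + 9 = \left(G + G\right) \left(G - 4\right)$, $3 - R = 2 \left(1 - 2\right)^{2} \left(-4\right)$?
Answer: $- \frac{802384}{145} \approx -5533.7$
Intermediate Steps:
$R = 11$ ($R = 3 - 2 \left(1 - 2\right)^{2} \left(-4\right) = 3 - 2 \left(-1\right)^{2} \left(-4\right) = 3 - 2 \cdot 1 \left(-4\right) = 3 - 2 \left(-4\right) = 3 - -8 = 3 + 8 = 11$)
$h{\left(G \right)} = -9 + 2 G \left(-4 + G\right)$ ($h{\left(G \right)} = -9 + \left(G + G\right) \left(G - 4\right) = -9 + 2 G \left(-4 + G\right)$)
$r{\left(B,Z \right)} = \frac{7}{145}$ ($r{\left(B,Z \right)} = \frac{7}{-9 - 88 + 2 \cdot 11^{2}} = \frac{7}{-9 - 88 + 2 \cdot 121} = \frac{7}{-9 - 88 + 242} = \frac{7}{145}$)
$\left(-1\right) 97 \left(r{\left(3,4 \right)} + 57\right) = \left(-1\right) 97 \left(\frac{7}{145} + 57\right) = \left(-97\right) \frac{8272}{145} = - \frac{802384}{145}$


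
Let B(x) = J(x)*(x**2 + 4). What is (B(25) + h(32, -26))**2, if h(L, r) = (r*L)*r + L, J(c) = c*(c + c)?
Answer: 652725031396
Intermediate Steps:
J(c) = 2*c**2 (J(c) = c*(2*c) = 2*c**2)
B(x) = 2*x**2*(4 + x**2) (B(x) = (2*x**2)*(x**2 + 4) = (2*x**2)*(4 + x**2) = 2*x**2*(4 + x**2))
h(L, r) = L + L*r**2 (h(L, r) = (L*r)*r + L = L*r**2 + L = L + L*r**2)
(B(25) + h(32, -26))**2 = (2*25**2*(4 + 25**2) + 32*(1 + (-26)**2))**2 = (2*625*(4 + 625) + 32*(1 + 676))**2 = (2*625*629 + 32*677)**2 = (786250 + 21664)**2 = 807914**2 = 652725031396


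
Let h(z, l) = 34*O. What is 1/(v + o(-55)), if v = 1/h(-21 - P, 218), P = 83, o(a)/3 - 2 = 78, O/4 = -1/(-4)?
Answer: 34/8161 ≈ 0.0041662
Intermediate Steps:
O = 1 (O = 4*(-1/(-4)) = 4*(-1*(-¼)) = 4*(¼) = 1)
o(a) = 240 (o(a) = 6 + 3*78 = 6 + 234 = 240)
h(z, l) = 34 (h(z, l) = 34*1 = 34)
v = 1/34 ≈ 0.029412
1/(v + o(-55)) = 1/(1/34 + 240) = 1/(8161/34) = 34/8161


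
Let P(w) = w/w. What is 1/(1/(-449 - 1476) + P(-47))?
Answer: 1925/1924 ≈ 1.0005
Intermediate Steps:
P(w) = 1
1/(1/(-449 - 1476) + P(-47)) = 1/(1/(-449 - 1476) + 1) = 1/(1/(-1925) + 1) = 1/(-1/1925 + 1) = 1/(1924/1925) = 1925/1924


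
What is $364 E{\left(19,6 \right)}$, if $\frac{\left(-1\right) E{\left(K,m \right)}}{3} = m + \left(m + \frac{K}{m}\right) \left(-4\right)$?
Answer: $33488$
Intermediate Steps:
$E{\left(K,m \right)} = 9 m + \frac{12 K}{m}$ ($E{\left(K,m \right)} = - 3 \left(m + \left(m + \frac{K}{m}\right) \left(-4\right)\right) = - 3 \left(m - \left(4 m + \frac{4 K}{m}\right)\right) = - 3 \left(- 3 m - \frac{4 K}{m}\right) = 9 m + \frac{12 K}{m}$)
$364 E{\left(19,6 \right)} = 364 \left(9 \cdot 6 + 12 \cdot 19 \cdot \frac{1}{6}\right) = 364 \left(54 + 12 \cdot 19 \cdot \frac{1}{6}\right) = 364 \left(54 + 38\right) = 364 \cdot 92 = 33488$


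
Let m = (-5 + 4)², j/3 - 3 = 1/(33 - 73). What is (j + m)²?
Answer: 157609/1600 ≈ 98.506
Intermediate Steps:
j = 357/40 (j = 9 + 3/(33 - 73) = 9 + 3/(-40) = 9 + 3*(-1/40) = 9 - 3/40 = 357/40 ≈ 8.9250)
m = 1 (m = (-1)² = 1)
(j + m)² = (357/40 + 1)² = (397/40)² = 157609/1600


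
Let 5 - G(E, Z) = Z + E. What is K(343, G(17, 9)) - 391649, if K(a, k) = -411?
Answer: -392060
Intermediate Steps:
G(E, Z) = 5 - E - Z (G(E, Z) = 5 - (Z + E) = 5 - (E + Z) = 5 + (-E - Z) = 5 - E - Z)
K(343, G(17, 9)) - 391649 = -411 - 391649 = -392060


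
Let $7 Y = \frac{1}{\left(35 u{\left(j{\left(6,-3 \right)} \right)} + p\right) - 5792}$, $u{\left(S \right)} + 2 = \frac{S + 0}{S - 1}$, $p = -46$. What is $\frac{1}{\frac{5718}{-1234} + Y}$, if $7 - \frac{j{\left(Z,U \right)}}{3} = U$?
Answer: $- \frac{735447958}{3407871559} \approx -0.21581$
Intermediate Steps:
$j{\left(Z,U \right)} = 21 - 3 U$
$u{\left(S \right)} = -2 + \frac{S}{-1 + S}$ ($u{\left(S \right)} = -2 + \frac{S + 0}{S - 1} = -2 + \frac{S}{-1 + S}$)
$Y = - \frac{29}{1191974}$ ($Y = \frac{1}{7 \left(\left(35 \frac{2 - \left(21 - -9\right)}{-1 + \left(21 - -9\right)} - 46\right) - 5792\right)} = \frac{1}{7 \left(\left(35 \frac{2 - \left(21 + 9\right)}{-1 + \left(21 + 9\right)} - 46\right) - 5792\right)} = \frac{1}{7 \left(\left(35 \frac{2 - 30}{-1 + 30} - 46\right) - 5792\right)} = \frac{1}{7 \left(\left(35 \frac{2 - 30}{29} - 46\right) - 5792\right)} = \frac{1}{7 \left(\left(35 \cdot \frac{1}{29} \left(-28\right) - 46\right) - 5792\right)} = \frac{1}{7 \left(\left(35 \left(- \frac{28}{29}\right) - 46\right) - 5792\right)} = \frac{1}{7 \left(\left(- \frac{980}{29} - 46\right) - 5792\right)} = \frac{1}{7 \left(- \frac{2314}{29} - 5792\right)} = \frac{1}{7 \left(- \frac{170282}{29}\right)} = \frac{1}{7} \left(- \frac{29}{170282}\right) = - \frac{29}{1191974} \approx -2.4329 \cdot 10^{-5}$)
$\frac{1}{\frac{5718}{-1234} + Y} = \frac{1}{\frac{5718}{-1234} - \frac{29}{1191974}} = \frac{1}{5718 \left(- \frac{1}{1234}\right) - \frac{29}{1191974}} = \frac{1}{- \frac{2859}{617} - \frac{29}{1191974}} = \frac{1}{- \frac{3407871559}{735447958}} = - \frac{735447958}{3407871559}$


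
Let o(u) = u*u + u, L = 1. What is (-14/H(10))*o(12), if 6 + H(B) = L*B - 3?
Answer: -2184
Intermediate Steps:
o(u) = u + u² (o(u) = u² + u = u + u²)
H(B) = -9 + B (H(B) = -6 + (1*B - 3) = -6 + (B - 3) = -6 + (-3 + B) = -9 + B)
(-14/H(10))*o(12) = (-14/(-9 + 10))*(12*(1 + 12)) = (-14/1)*(12*13) = -14*1*156 = -14*156 = -2184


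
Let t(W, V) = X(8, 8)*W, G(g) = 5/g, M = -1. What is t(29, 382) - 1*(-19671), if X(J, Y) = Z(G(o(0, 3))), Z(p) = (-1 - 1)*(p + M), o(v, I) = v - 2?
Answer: 19874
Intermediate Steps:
o(v, I) = -2 + v
Z(p) = 2 - 2*p (Z(p) = (-1 - 1)*(p - 1) = -2*(-1 + p) = 2 - 2*p)
X(J, Y) = 7 (X(J, Y) = 2 - 10/(-2 + 0) = 2 - 10/(-2) = 2 - 10*(-1)/2 = 2 - 2*(-5/2) = 2 + 5 = 7)
t(W, V) = 7*W
t(29, 382) - 1*(-19671) = 7*29 - 1*(-19671) = 203 + 19671 = 19874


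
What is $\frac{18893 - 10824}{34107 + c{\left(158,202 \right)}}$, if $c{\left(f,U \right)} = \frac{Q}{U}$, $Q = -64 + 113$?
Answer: $\frac{1629938}{6889663} \approx 0.23658$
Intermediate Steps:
$Q = 49$
$c{\left(f,U \right)} = \frac{49}{U}$
$\frac{18893 - 10824}{34107 + c{\left(158,202 \right)}} = \frac{18893 - 10824}{34107 + \frac{49}{202}} = \frac{18893 - 10824}{34107 + 49 \cdot \frac{1}{202}} = \frac{8069}{34107 + \frac{49}{202}} = \frac{8069}{\frac{6889663}{202}} = 8069 \cdot \frac{202}{6889663} = \frac{1629938}{6889663}$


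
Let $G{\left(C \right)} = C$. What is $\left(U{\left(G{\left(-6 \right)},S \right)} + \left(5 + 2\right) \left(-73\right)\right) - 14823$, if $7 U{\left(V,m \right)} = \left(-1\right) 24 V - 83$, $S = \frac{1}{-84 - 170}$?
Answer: $- \frac{107277}{7} \approx -15325.0$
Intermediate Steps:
$S = - \frac{1}{254}$ ($S = \frac{1}{-254} = - \frac{1}{254} \approx -0.003937$)
$U{\left(V,m \right)} = - \frac{83}{7} - \frac{24 V}{7}$ ($U{\left(V,m \right)} = \frac{\left(-1\right) 24 V - 83}{7} = \frac{- 24 V - 83}{7} = \frac{-83 - 24 V}{7} = - \frac{83}{7} - \frac{24 V}{7}$)
$\left(U{\left(G{\left(-6 \right)},S \right)} + \left(5 + 2\right) \left(-73\right)\right) - 14823 = \left(\left(- \frac{83}{7} - - \frac{144}{7}\right) + \left(5 + 2\right) \left(-73\right)\right) - 14823 = \left(\left(- \frac{83}{7} + \frac{144}{7}\right) + 7 \left(-73\right)\right) - 14823 = \left(\frac{61}{7} - 511\right) - 14823 = - \frac{3516}{7} - 14823 = - \frac{107277}{7}$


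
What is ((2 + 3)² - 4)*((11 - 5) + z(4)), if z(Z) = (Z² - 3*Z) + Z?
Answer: 294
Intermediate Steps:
z(Z) = Z² - 2*Z
((2 + 3)² - 4)*((11 - 5) + z(4)) = ((2 + 3)² - 4)*((11 - 5) + 4*(-2 + 4)) = (5² - 4)*(6 + 4*2) = (25 - 4)*(6 + 8) = 21*14 = 294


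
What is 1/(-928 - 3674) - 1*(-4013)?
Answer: 18467825/4602 ≈ 4013.0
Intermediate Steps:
1/(-928 - 3674) - 1*(-4013) = 1/(-4602) + 4013 = -1/4602 + 4013 = 18467825/4602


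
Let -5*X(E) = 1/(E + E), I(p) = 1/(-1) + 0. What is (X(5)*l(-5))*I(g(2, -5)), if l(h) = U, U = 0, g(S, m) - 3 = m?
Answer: 0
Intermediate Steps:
g(S, m) = 3 + m
l(h) = 0
I(p) = -1 (I(p) = 1*(-1) + 0 = -1 + 0 = -1)
X(E) = -1/(10*E) (X(E) = -1/(5*(E + E)) = -1/(2*E)/5 = -1/(10*E))
(X(5)*l(-5))*I(g(2, -5)) = (-1/10/5*0)*(-1) = (-1/10*1/5*0)*(-1) = -1/50*0*(-1) = 0*(-1) = 0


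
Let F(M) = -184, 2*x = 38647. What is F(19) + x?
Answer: 38279/2 ≈ 19140.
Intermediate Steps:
x = 38647/2 (x = (½)*38647 = 38647/2 ≈ 19324.)
F(19) + x = -184 + 38647/2 = 38279/2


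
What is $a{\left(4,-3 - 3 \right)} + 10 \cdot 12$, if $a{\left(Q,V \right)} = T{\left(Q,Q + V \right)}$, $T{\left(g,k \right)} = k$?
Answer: $118$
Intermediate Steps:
$a{\left(Q,V \right)} = Q + V$
$a{\left(4,-3 - 3 \right)} + 10 \cdot 12 = \left(4 - 6\right) + 10 \cdot 12 = \left(4 - 6\right) + 120 = -2 + 120 = 118$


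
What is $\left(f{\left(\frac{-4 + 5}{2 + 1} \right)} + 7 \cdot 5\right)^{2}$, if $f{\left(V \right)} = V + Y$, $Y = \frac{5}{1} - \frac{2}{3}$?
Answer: $\frac{14161}{9} \approx 1573.4$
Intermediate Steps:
$Y = \frac{13}{3}$ ($Y = 5 \cdot 1 - \frac{2}{3} = 5 - \frac{2}{3} = \frac{13}{3} \approx 4.3333$)
$f{\left(V \right)} = \frac{13}{3} + V$ ($f{\left(V \right)} = V + \frac{13}{3} = \frac{13}{3} + V$)
$\left(f{\left(\frac{-4 + 5}{2 + 1} \right)} + 7 \cdot 5\right)^{2} = \left(\left(\frac{13}{3} + \frac{-4 + 5}{2 + 1}\right) + 7 \cdot 5\right)^{2} = \left(\left(\frac{13}{3} + 1 \cdot \frac{1}{3}\right) + 35\right)^{2} = \left(\left(\frac{13}{3} + \frac{1}{3}\right) + 35\right)^{2} = \left(\frac{14}{3} + 35\right)^{2} = \left(\frac{119}{3}\right)^{2} = \frac{14161}{9}$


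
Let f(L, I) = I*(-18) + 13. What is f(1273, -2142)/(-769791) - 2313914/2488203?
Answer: -625732557827/638465425191 ≈ -0.98006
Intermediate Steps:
f(L, I) = 13 - 18*I (f(L, I) = -18*I + 13 = 13 - 18*I)
f(1273, -2142)/(-769791) - 2313914/2488203 = (13 - 18*(-2142))/(-769791) - 2313914/2488203 = (13 + 38556)*(-1/769791) - 2313914*1/2488203 = 38569*(-1/769791) - 2313914/2488203 = -38569/769791 - 2313914/2488203 = -625732557827/638465425191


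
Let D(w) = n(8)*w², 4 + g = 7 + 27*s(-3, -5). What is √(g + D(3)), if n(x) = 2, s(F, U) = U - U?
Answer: √21 ≈ 4.5826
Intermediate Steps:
s(F, U) = 0
g = 3 (g = -4 + (7 + 27*0) = -4 + (7 + 0) = -4 + 7 = 3)
D(w) = 2*w²
√(g + D(3)) = √(3 + 2*3²) = √(3 + 2*9) = √(3 + 18) = √21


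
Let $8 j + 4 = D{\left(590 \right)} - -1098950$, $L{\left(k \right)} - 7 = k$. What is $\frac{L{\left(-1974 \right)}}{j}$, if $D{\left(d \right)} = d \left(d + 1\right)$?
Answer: $- \frac{3934}{361909} \approx -0.01087$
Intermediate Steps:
$D{\left(d \right)} = d \left(1 + d\right)$
$L{\left(k \right)} = 7 + k$
$j = \frac{361909}{2}$ ($j = - \frac{1}{2} + \frac{590 \left(1 + 590\right) - -1098950}{8} = - \frac{1}{2} + \frac{590 \cdot 591 + 1098950}{8} = - \frac{1}{2} + \frac{348690 + 1098950}{8} = - \frac{1}{2} + \frac{1}{8} \cdot 1447640 = - \frac{1}{2} + 180955 = \frac{361909}{2} \approx 1.8095 \cdot 10^{5}$)
$\frac{L{\left(-1974 \right)}}{j} = \frac{7 - 1974}{\frac{361909}{2}} = \left(-1967\right) \frac{2}{361909} = - \frac{3934}{361909}$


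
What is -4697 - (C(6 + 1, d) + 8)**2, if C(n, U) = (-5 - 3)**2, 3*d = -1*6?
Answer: -9881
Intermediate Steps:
d = -2 (d = (-1*6)/3 = (1/3)*(-6) = -2)
C(n, U) = 64 (C(n, U) = (-8)**2 = 64)
-4697 - (C(6 + 1, d) + 8)**2 = -4697 - (64 + 8)**2 = -4697 - 1*72**2 = -4697 - 1*5184 = -4697 - 5184 = -9881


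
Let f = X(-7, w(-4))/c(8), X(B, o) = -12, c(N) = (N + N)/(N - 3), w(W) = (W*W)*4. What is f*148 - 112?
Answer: -667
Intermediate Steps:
w(W) = 4*W² (w(W) = W²*4 = 4*W²)
c(N) = 2*N/(-3 + N) (c(N) = (2*N)/(-3 + N) = 2*N/(-3 + N))
f = -15/4 (f = -12/(2*8/(-3 + 8)) = -12/(2*8/5) = -12/(2*8*(⅕)) = -12/16/5 = -12*5/16 = -15/4 ≈ -3.7500)
f*148 - 112 = -15/4*148 - 112 = -555 - 112 = -667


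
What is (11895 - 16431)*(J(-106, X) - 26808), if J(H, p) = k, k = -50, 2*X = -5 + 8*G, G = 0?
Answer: 121827888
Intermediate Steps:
X = -5/2 (X = (-5 + 8*0)/2 = (-5 + 0)/2 = (1/2)*(-5) = -5/2 ≈ -2.5000)
J(H, p) = -50
(11895 - 16431)*(J(-106, X) - 26808) = (11895 - 16431)*(-50 - 26808) = -4536*(-26858) = 121827888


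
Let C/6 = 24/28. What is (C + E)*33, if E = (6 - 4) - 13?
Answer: -1353/7 ≈ -193.29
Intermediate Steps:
E = -11 (E = 2 - 13 = -11)
C = 36/7 (C = 6*(24/28) = 6*(24*(1/28)) = 6*(6/7) = 36/7 ≈ 5.1429)
(C + E)*33 = (36/7 - 11)*33 = -41/7*33 = -1353/7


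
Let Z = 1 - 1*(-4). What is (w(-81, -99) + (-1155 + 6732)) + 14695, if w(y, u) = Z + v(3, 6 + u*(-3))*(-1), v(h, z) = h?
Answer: 20274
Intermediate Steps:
Z = 5 (Z = 1 + 4 = 5)
w(y, u) = 2 (w(y, u) = 5 + 3*(-1) = 5 - 3 = 2)
(w(-81, -99) + (-1155 + 6732)) + 14695 = (2 + (-1155 + 6732)) + 14695 = (2 + 5577) + 14695 = 5579 + 14695 = 20274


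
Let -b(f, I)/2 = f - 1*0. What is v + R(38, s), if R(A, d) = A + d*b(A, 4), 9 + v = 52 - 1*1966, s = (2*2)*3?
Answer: -2797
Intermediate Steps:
b(f, I) = -2*f (b(f, I) = -2*(f - 1*0) = -2*(f + 0) = -2*f)
s = 12 (s = 4*3 = 12)
v = -1923 (v = -9 + (52 - 1*1966) = -9 + (52 - 1966) = -9 - 1914 = -1923)
R(A, d) = A - 2*A*d (R(A, d) = A + d*(-2*A) = A - 2*A*d)
v + R(38, s) = -1923 + 38*(1 - 2*12) = -1923 + 38*(1 - 24) = -1923 + 38*(-23) = -1923 - 874 = -2797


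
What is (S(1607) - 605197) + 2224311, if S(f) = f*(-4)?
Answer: 1612686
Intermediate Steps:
S(f) = -4*f
(S(1607) - 605197) + 2224311 = (-4*1607 - 605197) + 2224311 = (-6428 - 605197) + 2224311 = -611625 + 2224311 = 1612686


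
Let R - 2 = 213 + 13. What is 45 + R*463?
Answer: 105609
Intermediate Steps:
R = 228 (R = 2 + (213 + 13) = 2 + 226 = 228)
45 + R*463 = 45 + 228*463 = 45 + 105564 = 105609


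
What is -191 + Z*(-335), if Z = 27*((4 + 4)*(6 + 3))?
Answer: -651431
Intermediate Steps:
Z = 1944 (Z = 27*(8*9) = 27*72 = 1944)
-191 + Z*(-335) = -191 + 1944*(-335) = -191 - 651240 = -651431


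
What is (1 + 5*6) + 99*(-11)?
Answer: -1058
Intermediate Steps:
(1 + 5*6) + 99*(-11) = (1 + 30) - 1089 = 31 - 1089 = -1058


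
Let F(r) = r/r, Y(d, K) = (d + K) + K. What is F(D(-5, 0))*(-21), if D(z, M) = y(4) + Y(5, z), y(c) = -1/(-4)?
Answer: -21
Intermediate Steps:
y(c) = ¼ (y(c) = -1*(-¼) = ¼)
Y(d, K) = d + 2*K (Y(d, K) = (K + d) + K = d + 2*K)
D(z, M) = 21/4 + 2*z (D(z, M) = ¼ + (5 + 2*z) = 21/4 + 2*z)
F(r) = 1
F(D(-5, 0))*(-21) = 1*(-21) = -21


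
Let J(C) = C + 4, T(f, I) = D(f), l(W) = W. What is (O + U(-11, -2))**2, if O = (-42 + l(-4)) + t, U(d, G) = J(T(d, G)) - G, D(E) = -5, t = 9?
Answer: 1296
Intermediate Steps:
T(f, I) = -5
J(C) = 4 + C
U(d, G) = -1 - G (U(d, G) = (4 - 5) - G = -1 - G)
O = -37 (O = (-42 - 4) + 9 = -46 + 9 = -37)
(O + U(-11, -2))**2 = (-37 + (-1 - 1*(-2)))**2 = (-37 + (-1 + 2))**2 = (-37 + 1)**2 = (-36)**2 = 1296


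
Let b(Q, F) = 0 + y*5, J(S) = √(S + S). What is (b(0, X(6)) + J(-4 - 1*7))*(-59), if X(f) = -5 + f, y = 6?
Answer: -1770 - 59*I*√22 ≈ -1770.0 - 276.73*I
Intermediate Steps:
J(S) = √2*√S (J(S) = √(2*S) = √2*√S)
b(Q, F) = 30 (b(Q, F) = 0 + 6*5 = 0 + 30 = 30)
(b(0, X(6)) + J(-4 - 1*7))*(-59) = (30 + √2*√(-4 - 1*7))*(-59) = (30 + √2*√(-4 - 7))*(-59) = (30 + √2*√(-11))*(-59) = (30 + √2*(I*√11))*(-59) = (30 + I*√22)*(-59) = -1770 - 59*I*√22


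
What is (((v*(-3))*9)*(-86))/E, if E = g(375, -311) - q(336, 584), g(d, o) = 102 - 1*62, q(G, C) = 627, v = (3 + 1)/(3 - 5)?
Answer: 4644/587 ≈ 7.9114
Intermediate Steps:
v = -2 (v = 4/(-2) = 4*(-1/2) = -2)
g(d, o) = 40 (g(d, o) = 102 - 62 = 40)
E = -587 (E = 40 - 1*627 = 40 - 627 = -587)
(((v*(-3))*9)*(-86))/E = ((-2*(-3)*9)*(-86))/(-587) = ((6*9)*(-86))*(-1/587) = (54*(-86))*(-1/587) = -4644*(-1/587) = 4644/587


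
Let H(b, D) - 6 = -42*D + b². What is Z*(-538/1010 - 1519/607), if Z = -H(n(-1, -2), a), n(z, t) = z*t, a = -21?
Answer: 829897176/306535 ≈ 2707.3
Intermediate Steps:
n(z, t) = t*z
H(b, D) = 6 + b² - 42*D (H(b, D) = 6 + (-42*D + b²) = 6 + (b² - 42*D) = 6 + b² - 42*D)
Z = -892 (Z = -(6 + (-2*(-1))² - 42*(-21)) = -(6 + 2² + 882) = -(6 + 4 + 882) = -1*892 = -892)
Z*(-538/1010 - 1519/607) = -892*(-538/1010 - 1519/607) = -892*(-538*1/1010 - 1519*1/607) = -892*(-269/505 - 1519/607) = -892*(-930378/306535) = 829897176/306535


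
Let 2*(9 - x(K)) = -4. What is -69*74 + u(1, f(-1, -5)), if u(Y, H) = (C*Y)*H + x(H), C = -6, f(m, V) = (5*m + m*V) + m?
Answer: -5089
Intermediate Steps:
f(m, V) = 6*m + V*m (f(m, V) = (5*m + V*m) + m = 6*m + V*m)
x(K) = 11 (x(K) = 9 - 1/2*(-4) = 9 + 2 = 11)
u(Y, H) = 11 - 6*H*Y (u(Y, H) = (-6*Y)*H + 11 = -6*H*Y + 11 = 11 - 6*H*Y)
-69*74 + u(1, f(-1, -5)) = -69*74 + (11 - 6*(-(6 - 5))*1) = -5106 + (11 - 6*(-1*1)*1) = -5106 + (11 - 6*(-1)*1) = -5106 + (11 + 6) = -5106 + 17 = -5089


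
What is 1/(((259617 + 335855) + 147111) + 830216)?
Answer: 1/1572799 ≈ 6.3581e-7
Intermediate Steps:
1/(((259617 + 335855) + 147111) + 830216) = 1/((595472 + 147111) + 830216) = 1/(742583 + 830216) = 1/1572799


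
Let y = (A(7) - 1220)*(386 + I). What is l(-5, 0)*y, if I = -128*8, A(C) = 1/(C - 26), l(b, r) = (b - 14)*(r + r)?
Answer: 0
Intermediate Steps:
l(b, r) = 2*r*(-14 + b) (l(b, r) = (-14 + b)*(2*r) = 2*r*(-14 + b))
A(C) = 1/(-26 + C)
I = -1024
y = 14789478/19 (y = (1/(-26 + 7) - 1220)*(386 - 1024) = (1/(-19) - 1220)*(-638) = (-1/19 - 1220)*(-638) = -23181/19*(-638) = 14789478/19 ≈ 7.7839e+5)
l(-5, 0)*y = (2*0*(-14 - 5))*(14789478/19) = (2*0*(-19))*(14789478/19) = 0*(14789478/19) = 0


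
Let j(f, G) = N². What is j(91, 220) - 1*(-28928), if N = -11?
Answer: 29049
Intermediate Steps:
j(f, G) = 121 (j(f, G) = (-11)² = 121)
j(91, 220) - 1*(-28928) = 121 - 1*(-28928) = 121 + 28928 = 29049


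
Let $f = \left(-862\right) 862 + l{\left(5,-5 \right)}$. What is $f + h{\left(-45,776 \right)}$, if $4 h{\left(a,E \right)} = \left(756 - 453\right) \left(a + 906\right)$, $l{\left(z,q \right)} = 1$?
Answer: $- \frac{2711289}{4} \approx -6.7782 \cdot 10^{5}$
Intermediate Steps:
$h{\left(a,E \right)} = \frac{137259}{2} + \frac{303 a}{4}$ ($h{\left(a,E \right)} = \frac{\left(756 - 453\right) \left(a + 906\right)}{4} = \frac{303 \left(906 + a\right)}{4} = \frac{274518 + 303 a}{4} = \frac{137259}{2} + \frac{303 a}{4}$)
$f = -743043$ ($f = \left(-862\right) 862 + 1 = -743044 + 1 = -743043$)
$f + h{\left(-45,776 \right)} = -743043 + \left(\frac{137259}{2} + \frac{303}{4} \left(-45\right)\right) = -743043 + \left(\frac{137259}{2} - \frac{13635}{4}\right) = -743043 + \frac{260883}{4} = - \frac{2711289}{4}$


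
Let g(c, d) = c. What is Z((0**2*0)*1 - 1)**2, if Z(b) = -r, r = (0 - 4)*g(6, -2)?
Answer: 576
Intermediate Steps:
r = -24 (r = (0 - 4)*6 = -4*6 = -24)
Z(b) = 24 (Z(b) = -1*(-24) = 24)
Z((0**2*0)*1 - 1)**2 = 24**2 = 576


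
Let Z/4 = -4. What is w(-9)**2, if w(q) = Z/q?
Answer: 256/81 ≈ 3.1605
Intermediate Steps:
Z = -16 (Z = 4*(-4) = -16)
w(q) = -16/q
w(-9)**2 = (-16/(-9))**2 = (-16*(-1/9))**2 = (16/9)**2 = 256/81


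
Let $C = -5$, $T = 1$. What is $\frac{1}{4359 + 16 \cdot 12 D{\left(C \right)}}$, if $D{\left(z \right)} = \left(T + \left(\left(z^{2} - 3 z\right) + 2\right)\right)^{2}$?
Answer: $\frac{1}{359367} \approx 2.7827 \cdot 10^{-6}$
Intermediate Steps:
$D{\left(z \right)} = \left(3 + z^{2} - 3 z\right)^{2}$ ($D{\left(z \right)} = \left(1 + \left(\left(z^{2} - 3 z\right) + 2\right)\right)^{2} = \left(1 + \left(2 + z^{2} - 3 z\right)\right)^{2} = \left(3 + z^{2} - 3 z\right)^{2}$)
$\frac{1}{4359 + 16 \cdot 12 D{\left(C \right)}} = \frac{1}{4359 + 16 \cdot 12 \left(3 + \left(-5\right)^{2} - -15\right)^{2}} = \frac{1}{4359 + 192 \left(3 + 25 + 15\right)^{2}} = \frac{1}{4359 + 192 \cdot 43^{2}} = \frac{1}{4359 + 192 \cdot 1849} = \frac{1}{4359 + 355008} = \frac{1}{359367}$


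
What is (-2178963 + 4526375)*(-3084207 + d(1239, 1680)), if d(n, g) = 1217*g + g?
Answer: -2436536191404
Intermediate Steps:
d(n, g) = 1218*g
(-2178963 + 4526375)*(-3084207 + d(1239, 1680)) = (-2178963 + 4526375)*(-3084207 + 1218*1680) = 2347412*(-3084207 + 2046240) = 2347412*(-1037967) = -2436536191404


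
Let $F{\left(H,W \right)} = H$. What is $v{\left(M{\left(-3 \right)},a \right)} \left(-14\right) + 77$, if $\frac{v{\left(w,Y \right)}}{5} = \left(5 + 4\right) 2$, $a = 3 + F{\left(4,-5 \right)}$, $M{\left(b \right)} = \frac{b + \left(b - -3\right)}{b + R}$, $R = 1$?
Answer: $-1183$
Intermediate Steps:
$M{\left(b \right)} = \frac{3 + 2 b}{1 + b}$ ($M{\left(b \right)} = \frac{b + \left(b - -3\right)}{b + 1} = \frac{b + \left(b + 3\right)}{1 + b} = \frac{b + \left(3 + b\right)}{1 + b} = \frac{3 + 2 b}{1 + b}$)
$a = 7$ ($a = 3 + 4 = 7$)
$v{\left(w,Y \right)} = 90$ ($v{\left(w,Y \right)} = 5 \left(5 + 4\right) 2 = 5 \cdot 9 \cdot 2 = 5 \cdot 18 = 90$)
$v{\left(M{\left(-3 \right)},a \right)} \left(-14\right) + 77 = 90 \left(-14\right) + 77 = -1260 + 77 = -1183$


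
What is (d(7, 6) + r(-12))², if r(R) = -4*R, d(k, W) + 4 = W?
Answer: 2500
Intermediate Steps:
d(k, W) = -4 + W
(d(7, 6) + r(-12))² = ((-4 + 6) - 4*(-12))² = (2 + 48)² = 50² = 2500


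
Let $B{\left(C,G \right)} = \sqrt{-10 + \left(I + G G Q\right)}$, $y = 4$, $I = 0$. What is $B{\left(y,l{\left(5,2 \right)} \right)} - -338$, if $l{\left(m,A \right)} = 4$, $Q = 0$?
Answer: $338 + i \sqrt{10} \approx 338.0 + 3.1623 i$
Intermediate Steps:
$B{\left(C,G \right)} = i \sqrt{10}$ ($B{\left(C,G \right)} = \sqrt{-10 + \left(0 + G G 0\right)} = \sqrt{-10 + \left(0 + G^{2} \cdot 0\right)} = \sqrt{-10 + \left(0 + 0\right)} = \sqrt{-10 + 0} = \sqrt{-10} = i \sqrt{10}$)
$B{\left(y,l{\left(5,2 \right)} \right)} - -338 = i \sqrt{10} - -338 = i \sqrt{10} + 338 = 338 + i \sqrt{10}$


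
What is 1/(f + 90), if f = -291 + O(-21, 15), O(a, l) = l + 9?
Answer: -1/177 ≈ -0.0056497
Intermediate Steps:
O(a, l) = 9 + l
f = -267 (f = -291 + (9 + 15) = -291 + 24 = -267)
1/(f + 90) = 1/(-267 + 90) = 1/(-177) = -1/177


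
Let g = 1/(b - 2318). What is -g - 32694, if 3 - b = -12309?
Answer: -326743837/9994 ≈ -32694.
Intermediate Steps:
b = 12312 (b = 3 - 1*(-12309) = 3 + 12309 = 12312)
g = 1/9994 (g = 1/(12312 - 2318) = 1/9994 ≈ 0.00010006)
-g - 32694 = -1*1/9994 - 32694 = -1/9994 - 32694 = -326743837/9994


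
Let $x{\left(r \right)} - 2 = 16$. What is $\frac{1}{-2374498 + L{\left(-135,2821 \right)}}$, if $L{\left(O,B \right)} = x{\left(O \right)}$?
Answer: $- \frac{1}{2374480} \approx -4.2114 \cdot 10^{-7}$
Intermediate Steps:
$x{\left(r \right)} = 18$ ($x{\left(r \right)} = 2 + 16 = 18$)
$L{\left(O,B \right)} = 18$
$\frac{1}{-2374498 + L{\left(-135,2821 \right)}} = \frac{1}{-2374498 + 18} = \frac{1}{-2374480} = - \frac{1}{2374480}$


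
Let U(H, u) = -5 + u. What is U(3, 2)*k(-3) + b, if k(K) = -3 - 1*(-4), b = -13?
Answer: -16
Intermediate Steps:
k(K) = 1 (k(K) = -3 + 4 = 1)
U(3, 2)*k(-3) + b = (-5 + 2)*1 - 13 = -3*1 - 13 = -3 - 13 = -16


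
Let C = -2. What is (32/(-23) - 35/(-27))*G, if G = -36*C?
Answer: -472/69 ≈ -6.8406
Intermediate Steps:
G = 72 (G = -36*(-2) = 72)
(32/(-23) - 35/(-27))*G = (32/(-23) - 35/(-27))*72 = (32*(-1/23) - 35*(-1/27))*72 = (-32/23 + 35/27)*72 = -59/621*72 = -472/69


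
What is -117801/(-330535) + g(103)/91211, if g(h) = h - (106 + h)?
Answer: 10709710301/30148427885 ≈ 0.35523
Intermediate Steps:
g(h) = -106 (g(h) = h + (-106 - h) = -106)
-117801/(-330535) + g(103)/91211 = -117801/(-330535) - 106/91211 = -117801*(-1/330535) - 106*1/91211 = 117801/330535 - 106/91211 = 10709710301/30148427885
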